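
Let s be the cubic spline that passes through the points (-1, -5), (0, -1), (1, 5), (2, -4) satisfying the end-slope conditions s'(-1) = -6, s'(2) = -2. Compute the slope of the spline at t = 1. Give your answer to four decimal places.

With M_i denoting the second derivative at x_i, h_i = 1, 1, 1, and Δ_i = (y_(i+1) − y_i)/h_i = 4, 6, -9:
  1·M_0 + 4·M_1 + 1·M_2 = 6(Δ_1 - Δ_0) = 12
  1·M_1 + 4·M_2 + 1·M_3 = 6(Δ_2 - Δ_1) = -90
Clamped end conditions give two more equations: 2h_0·M_0 + h_0·M_1 = 6(Δ_0 - s'(-1)) = 60 and h_2·M_2 + 2h_2·M_3 = 6(s'(2) - Δ_2) = 42.
Solving the tridiagonal system: M_0 = 418/15, M_1 = 64/15, M_2 = -494/15, M_3 = 562/15.
On [1, 2], s'(t) = b_2 + 2c_2·(t - 1) + 3d_2·(t - 1)² with b_2 = Δ_2 - h_2(2M_2 + M_3)/6 = -64/15, c_2 = M_2/2 = -247/15, d_2 = (M_3 - M_2)/(6h_2) = 176/15. So s'(1) = -64/15.

-4.2667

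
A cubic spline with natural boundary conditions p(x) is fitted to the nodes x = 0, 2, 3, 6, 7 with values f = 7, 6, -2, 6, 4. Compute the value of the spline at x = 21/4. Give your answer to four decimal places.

3.6814

Write m_i for p''(x_i). With h_i = 2, 1, 3, 1 and divided differences Δ_i = -1/2, -8, 8/3, -2, the continuity of p' gives the tridiagonal system
  2·m_0 + 6·m_1 + 1·m_2 = 6(Δ_1 - Δ_0) = -45
  1·m_1 + 8·m_2 + 3·m_3 = 6(Δ_2 - Δ_1) = 64
  3·m_2 + 8·m_3 + 1·m_4 = 6(Δ_3 - Δ_2) = -28
Natural end conditions: m_0 = m_4 = 0.
Forward elimination and back-substitution give m_0 = 0, m_1 = -3071/322, m_2 = 1968/161, m_3 = -2603/322, m_4 = 0.
On [3, 6], p(x) = -2 - 10655/1932·(x - 3) + 984/161·(x - 3)² - 6539/5796·(x - 3)³.
With (x - 3) = 9/4: p(21/4) = 151733/41216.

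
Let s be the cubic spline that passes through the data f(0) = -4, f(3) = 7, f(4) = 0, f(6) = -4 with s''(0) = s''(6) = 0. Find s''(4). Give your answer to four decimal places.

Let M_i = s''(x_i). Step sizes h_i = 3, 1, 2; slopes of the chords Δ_i = (y_(i+1) - y_i)/h_i = 11/3, -7, -2.
  3·M_0 + 8·M_1 + 1·M_2 = 6(Δ_1 - Δ_0) = -64
  1·M_1 + 6·M_2 + 2·M_3 = 6(Δ_2 - Δ_1) = 30
Natural end conditions: M_0 = M_3 = 0.
Forward elimination and back-substitution give M_0 = 0, M_1 = -414/47, M_2 = 304/47, M_3 = 0.

6.4681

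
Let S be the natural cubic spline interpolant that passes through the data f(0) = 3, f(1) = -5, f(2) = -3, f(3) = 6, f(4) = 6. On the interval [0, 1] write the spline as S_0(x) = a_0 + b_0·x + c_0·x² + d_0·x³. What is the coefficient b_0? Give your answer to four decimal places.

Write M_i for S''(x_i). With h_i = 1, 1, 1, 1 and divided differences Δ_i = -8, 2, 9, 0, the continuity of S' gives the tridiagonal system
  1·M_0 + 4·M_1 + 1·M_2 = 6(Δ_1 - Δ_0) = 60
  1·M_1 + 4·M_2 + 1·M_3 = 6(Δ_2 - Δ_1) = 42
  1·M_2 + 4·M_3 + 1·M_4 = 6(Δ_3 - Δ_2) = -54
Natural end conditions: M_0 = M_4 = 0.
Solving: M_0 = 0, M_1 = 339/28, M_2 = 81/7, M_3 = -459/28, M_4 = 0.
On [0, 1], with S_0(x) = a_0 + b_0·x + c_0·x² + d_0·x³: c_0 = M_0/2 = 0, d_0 = (M_1 - M_0)/(6h_0) = 113/56, b_0 = Δ_0 - h_0(2M_0 + M_1)/6 = -561/56.

-10.0179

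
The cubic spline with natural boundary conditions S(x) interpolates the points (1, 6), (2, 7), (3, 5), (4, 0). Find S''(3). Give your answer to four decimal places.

With σ_i denoting the second derivative at x_i, h_i = 1, 1, 1, and Δ_i = (y_(i+1) − y_i)/h_i = 1, -2, -5:
  1·σ_0 + 4·σ_1 + 1·σ_2 = 6(Δ_1 - Δ_0) = -18
  1·σ_1 + 4·σ_2 + 1·σ_3 = 6(Δ_2 - Δ_1) = -18
Natural end conditions: σ_0 = σ_3 = 0.
Solving the tridiagonal system: σ_0 = 0, σ_1 = -18/5, σ_2 = -18/5, σ_3 = 0.

-3.6000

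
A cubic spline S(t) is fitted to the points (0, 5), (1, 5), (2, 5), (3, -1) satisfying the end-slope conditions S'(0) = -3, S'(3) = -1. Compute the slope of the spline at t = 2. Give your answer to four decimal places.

-4.7333

Let σ_i = S''(x_i). Step sizes h_i = 1, 1, 1; slopes of the chords Δ_i = (y_(i+1) - y_i)/h_i = 0, 0, -6.
  1·σ_0 + 4·σ_1 + 1·σ_2 = 6(Δ_1 - Δ_0) = 0
  1·σ_1 + 4·σ_2 + 1·σ_3 = 6(Δ_2 - Δ_1) = -36
Clamped end conditions give two more equations: 2h_0·σ_0 + h_0·σ_1 = 6(Δ_0 - S'(0)) = 18 and h_2·σ_2 + 2h_2·σ_3 = 6(S'(3) - Δ_2) = 30.
Solving: σ_0 = 122/15, σ_1 = 26/15, σ_2 = -226/15, σ_3 = 338/15.
On [2, 3], S'(t) = b_2 + 2c_2·(t - 2) + 3d_2·(t - 2)² with b_2 = Δ_2 - h_2(2σ_2 + σ_3)/6 = -71/15, c_2 = σ_2/2 = -113/15, d_2 = (σ_3 - σ_2)/(6h_2) = 94/15. So S'(2) = -71/15.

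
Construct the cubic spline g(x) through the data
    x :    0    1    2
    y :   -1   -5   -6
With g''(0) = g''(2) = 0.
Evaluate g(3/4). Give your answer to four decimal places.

-4.2461

Write M_i for g''(x_i). With h_i = 1, 1 and divided differences Δ_i = -4, -1, the continuity of g' gives the tridiagonal system
  1·M_0 + 4·M_1 + 1·M_2 = 6(Δ_1 - Δ_0) = 18
Natural end conditions: M_0 = M_2 = 0.
Solving the tridiagonal system: M_0 = 0, M_1 = 9/2, M_2 = 0.
On [0, 1], g(x) = -1 - 19/4·x + 0·x² + 3/4·x³.
With x = 3/4: g(3/4) = -1087/256.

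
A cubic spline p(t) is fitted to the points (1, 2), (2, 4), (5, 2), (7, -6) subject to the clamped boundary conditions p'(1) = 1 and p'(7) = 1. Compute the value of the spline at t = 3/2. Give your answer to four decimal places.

With M_i denoting the second derivative at x_i, h_i = 1, 3, 2, and Δ_i = (y_(i+1) − y_i)/h_i = 2, -2/3, -4:
  1·M_0 + 8·M_1 + 3·M_2 = 6(Δ_1 - Δ_0) = -16
  3·M_1 + 10·M_2 + 2·M_3 = 6(Δ_2 - Δ_1) = -20
Clamped end conditions give two more equations: 2h_0·M_0 + h_0·M_1 = 6(Δ_0 - p'(1)) = 6 and h_2·M_2 + 2h_2·M_3 = 6(p'(7) - Δ_2) = 30.
Solving the tridiagonal system: M_0 = 139/39, M_1 = -44/39, M_2 = -137/39, M_3 = 361/39.
On [1, 2], p(t) = 2 + 1·(t - 1) + 139/78·(t - 1)² - 61/78·(t - 1)³.
With (t - 1) = 1/2: p(3/2) = 1777/624.

2.8478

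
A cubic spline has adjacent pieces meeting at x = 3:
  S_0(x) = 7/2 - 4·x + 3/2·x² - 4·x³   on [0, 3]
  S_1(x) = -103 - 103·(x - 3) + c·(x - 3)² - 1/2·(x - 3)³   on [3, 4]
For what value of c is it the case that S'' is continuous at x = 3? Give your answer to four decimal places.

S_0''(x) = 3 - 24·x, so S_0''(3) = -69. On the right, S_1''(3) = 2c, so c = -69/2.

-34.5000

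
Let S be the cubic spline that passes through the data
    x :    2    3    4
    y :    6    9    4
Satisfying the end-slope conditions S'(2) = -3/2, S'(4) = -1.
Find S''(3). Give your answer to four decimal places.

-24.5000

Put σ_i = S'' at the i-th knot. Here h = (1, 1) and Δ = (3, -5), so the interior equations h_(i-1)·σ_(i-1) + 2(h_(i-1)+h_i)·σ_i + h_i·σ_(i+1) = 6(Δ_i − Δ_(i-1)) read
  1·σ_0 + 4·σ_1 + 1·σ_2 = 6(Δ_1 - Δ_0) = -48
Clamped end conditions give two more equations: 2h_0·σ_0 + h_0·σ_1 = 6(Δ_0 - S'(2)) = 27 and h_1·σ_1 + 2h_1·σ_2 = 6(S'(4) - Δ_1) = 24.
Forward elimination and back-substitution give σ_0 = 103/4, σ_1 = -49/2, σ_2 = 97/4.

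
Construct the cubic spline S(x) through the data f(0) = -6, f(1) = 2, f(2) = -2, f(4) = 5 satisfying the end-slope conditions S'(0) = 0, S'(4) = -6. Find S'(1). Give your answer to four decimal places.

3.6136

Put M_i = S'' at the i-th knot. Here h = (1, 1, 2) and Δ = (8, -4, 7/2), so the interior equations h_(i-1)·M_(i-1) + 2(h_(i-1)+h_i)·M_i + h_i·M_(i+1) = 6(Δ_i − Δ_(i-1)) read
  1·M_0 + 4·M_1 + 1·M_2 = 6(Δ_1 - Δ_0) = -72
  1·M_1 + 6·M_2 + 2·M_3 = 6(Δ_2 - Δ_1) = 45
Clamped end conditions give two more equations: 2h_0·M_0 + h_0·M_1 = 6(Δ_0 - S'(0)) = 48 and h_2·M_2 + 2h_2·M_3 = 6(S'(4) - Δ_2) = -57.
Solving the tridiagonal system: M_0 = 897/22, M_1 = -369/11, M_2 = 471/22, M_3 = -549/22.
On [1, 2], S'(x) = b_1 + 2c_1·(x - 1) + 3d_1·(x - 1)² with b_1 = Δ_1 - h_1(2M_1 + M_2)/6 = 159/44, c_1 = M_1/2 = -369/22, d_1 = (M_2 - M_1)/(6h_1) = 403/44. So S'(1) = 159/44.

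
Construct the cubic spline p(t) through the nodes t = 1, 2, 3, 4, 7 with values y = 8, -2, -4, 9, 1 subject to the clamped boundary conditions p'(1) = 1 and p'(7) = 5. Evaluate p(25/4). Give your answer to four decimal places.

Put σ_i = p'' at the i-th knot. Here h = (1, 1, 1, 3) and Δ = (-10, -2, 13, -8/3), so the interior equations h_(i-1)·σ_(i-1) + 2(h_(i-1)+h_i)·σ_i + h_i·σ_(i+1) = 6(Δ_i − Δ_(i-1)) read
  1·σ_0 + 4·σ_1 + 1·σ_2 = 6(Δ_1 - Δ_0) = 48
  1·σ_1 + 4·σ_2 + 1·σ_3 = 6(Δ_2 - Δ_1) = 90
  1·σ_2 + 8·σ_3 + 3·σ_4 = 6(Δ_3 - Δ_2) = -94
Clamped end conditions give two more equations: 2h_0·σ_0 + h_0·σ_1 = 6(Δ_0 - p'(1)) = -66 and h_3·σ_3 + 2h_3·σ_4 = 6(p'(7) - Δ_3) = 46.
Forward elimination and back-substitution give σ_0 = -247/6, σ_1 = 49/3, σ_2 = 143/6, σ_3 = -65/3, σ_4 = 37/2.
On [4, 7], p(t) = 9 + 39/4·(t - 4) - 65/6·(t - 4)² + 241/108·(t - 4)³.
With (t - 4) = 9/4: p(25/4) = 387/256.

1.5117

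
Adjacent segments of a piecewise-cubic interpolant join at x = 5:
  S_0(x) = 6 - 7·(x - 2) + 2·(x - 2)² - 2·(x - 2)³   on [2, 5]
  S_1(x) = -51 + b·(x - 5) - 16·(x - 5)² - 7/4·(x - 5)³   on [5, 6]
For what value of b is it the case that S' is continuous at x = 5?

S_0'(x) = -7 + 4·(x - 2) - 6·(x - 2)², so S_0'(5) = -49. On the right, S_1'(5) = b, so b = -49.

-49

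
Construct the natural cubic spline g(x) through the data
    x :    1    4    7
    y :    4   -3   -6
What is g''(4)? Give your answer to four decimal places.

Let M_i = g''(x_i). Step sizes h_i = 3, 3; slopes of the chords Δ_i = (y_(i+1) - y_i)/h_i = -7/3, -1.
  3·M_0 + 12·M_1 + 3·M_2 = 6(Δ_1 - Δ_0) = 8
Natural end conditions: M_0 = M_2 = 0.
Forward elimination and back-substitution give M_0 = 0, M_1 = 2/3, M_2 = 0.

0.6667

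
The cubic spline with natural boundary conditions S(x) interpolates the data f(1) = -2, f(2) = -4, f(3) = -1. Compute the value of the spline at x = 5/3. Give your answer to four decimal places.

Write M_i for S''(x_i). With h_i = 1, 1 and divided differences Δ_i = -2, 3, the continuity of S' gives the tridiagonal system
  1·M_0 + 4·M_1 + 1·M_2 = 6(Δ_1 - Δ_0) = 30
Natural end conditions: M_0 = M_2 = 0.
Hence M_0 = 0, M_1 = 15/2, M_2 = 0.
On [1, 2], S(x) = -2 - 13/4·(x - 1) + 0·(x - 1)² + 5/4·(x - 1)³.
With (x - 1) = 2/3: S(5/3) = -205/54.

-3.7963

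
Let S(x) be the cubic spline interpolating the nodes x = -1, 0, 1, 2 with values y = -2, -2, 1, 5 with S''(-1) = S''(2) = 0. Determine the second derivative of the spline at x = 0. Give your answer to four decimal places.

Let m_i = S''(x_i). Step sizes h_i = 1, 1, 1; slopes of the chords Δ_i = (y_(i+1) - y_i)/h_i = 0, 3, 4.
  1·m_0 + 4·m_1 + 1·m_2 = 6(Δ_1 - Δ_0) = 18
  1·m_1 + 4·m_2 + 1·m_3 = 6(Δ_2 - Δ_1) = 6
Natural end conditions: m_0 = m_3 = 0.
Solving: m_0 = 0, m_1 = 22/5, m_2 = 2/5, m_3 = 0.

4.4000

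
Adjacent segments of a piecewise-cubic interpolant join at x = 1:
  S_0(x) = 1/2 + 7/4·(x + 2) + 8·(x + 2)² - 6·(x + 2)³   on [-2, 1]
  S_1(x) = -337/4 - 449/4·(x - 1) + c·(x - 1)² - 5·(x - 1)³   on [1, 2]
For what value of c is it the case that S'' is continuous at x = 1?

-46

S_0''(x) = 16 - 36·(x + 2), so S_0''(1) = -92. On the right, S_1''(1) = 2c, so c = -46.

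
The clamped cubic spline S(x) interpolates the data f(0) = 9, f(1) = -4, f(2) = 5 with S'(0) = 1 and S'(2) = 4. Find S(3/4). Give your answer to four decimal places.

Let M_i = S''(x_i). Step sizes h_i = 1, 1; slopes of the chords Δ_i = (y_(i+1) - y_i)/h_i = -13, 9.
  1·M_0 + 4·M_1 + 1·M_2 = 6(Δ_1 - Δ_0) = 132
Clamped end conditions give two more equations: 2h_0·M_0 + h_0·M_1 = 6(Δ_0 - S'(0)) = -84 and h_1·M_1 + 2h_1·M_2 = 6(S'(2) - Δ_1) = -30.
Hence M_0 = -147/2, M_1 = 63, M_2 = -93/2.
On [0, 1], S(x) = 9 + 1·x - 147/4·x² + 91/4·x³.
With x = 3/4: S(3/4) = -339/256.

-1.3242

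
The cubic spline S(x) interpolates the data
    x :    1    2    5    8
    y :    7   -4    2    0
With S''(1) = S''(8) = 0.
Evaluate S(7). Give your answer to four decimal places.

Put σ_i = S'' at the i-th knot. Here h = (1, 3, 3) and Δ = (-11, 2, -2/3), so the interior equations h_(i-1)·σ_(i-1) + 2(h_(i-1)+h_i)·σ_i + h_i·σ_(i+1) = 6(Δ_i − Δ_(i-1)) read
  1·σ_0 + 8·σ_1 + 3·σ_2 = 6(Δ_1 - Δ_0) = 78
  3·σ_1 + 12·σ_2 + 3·σ_3 = 6(Δ_2 - Δ_1) = -16
Natural end conditions: σ_0 = σ_3 = 0.
Solving: σ_0 = 0, σ_1 = 328/29, σ_2 = -362/87, σ_3 = 0.
On [5, 8], S(x) = 2 + 304/87·(x - 5) - 181/87·(x - 5)² + 181/783·(x - 5)³.
With (x - 5) = 2: S(7) = 1970/783.

2.5160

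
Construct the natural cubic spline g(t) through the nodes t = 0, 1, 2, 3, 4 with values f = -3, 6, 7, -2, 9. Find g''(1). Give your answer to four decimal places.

Put σ_i = g'' at the i-th knot. Here h = (1, 1, 1, 1) and Δ = (9, 1, -9, 11), so the interior equations h_(i-1)·σ_(i-1) + 2(h_(i-1)+h_i)·σ_i + h_i·σ_(i+1) = 6(Δ_i − Δ_(i-1)) read
  1·σ_0 + 4·σ_1 + 1·σ_2 = 6(Δ_1 - Δ_0) = -48
  1·σ_1 + 4·σ_2 + 1·σ_3 = 6(Δ_2 - Δ_1) = -60
  1·σ_2 + 4·σ_3 + 1·σ_4 = 6(Δ_3 - Δ_2) = 120
Natural end conditions: σ_0 = σ_4 = 0.
Forward elimination and back-substitution give σ_0 = 0, σ_1 = -45/7, σ_2 = -156/7, σ_3 = 249/7, σ_4 = 0.

-6.4286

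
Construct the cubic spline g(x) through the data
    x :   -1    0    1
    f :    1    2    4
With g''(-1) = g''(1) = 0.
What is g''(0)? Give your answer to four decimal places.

Put m_i = g'' at the i-th knot. Here h = (1, 1) and Δ = (1, 2), so the interior equations h_(i-1)·m_(i-1) + 2(h_(i-1)+h_i)·m_i + h_i·m_(i+1) = 6(Δ_i − Δ_(i-1)) read
  1·m_0 + 4·m_1 + 1·m_2 = 6(Δ_1 - Δ_0) = 6
Natural end conditions: m_0 = m_2 = 0.
Solving the tridiagonal system: m_0 = 0, m_1 = 3/2, m_2 = 0.

1.5000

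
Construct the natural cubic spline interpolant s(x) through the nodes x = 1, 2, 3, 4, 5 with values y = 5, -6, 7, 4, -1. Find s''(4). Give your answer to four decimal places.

With σ_i denoting the second derivative at x_i, h_i = 1, 1, 1, 1, and Δ_i = (y_(i+1) − y_i)/h_i = -11, 13, -3, -5:
  1·σ_0 + 4·σ_1 + 1·σ_2 = 6(Δ_1 - Δ_0) = 144
  1·σ_1 + 4·σ_2 + 1·σ_3 = 6(Δ_2 - Δ_1) = -96
  1·σ_2 + 4·σ_3 + 1·σ_4 = 6(Δ_3 - Δ_2) = -12
Natural end conditions: σ_0 = σ_4 = 0.
Solving: σ_0 = 0, σ_1 = 633/14, σ_2 = -258/7, σ_3 = 87/14, σ_4 = 0.

6.2143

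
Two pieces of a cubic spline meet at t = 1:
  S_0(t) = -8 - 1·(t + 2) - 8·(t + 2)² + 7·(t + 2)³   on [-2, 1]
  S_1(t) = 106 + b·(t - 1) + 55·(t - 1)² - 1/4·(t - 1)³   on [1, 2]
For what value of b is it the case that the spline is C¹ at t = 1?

S_0'(t) = -1 - 16·(t + 2) + 21·(t + 2)², so S_0'(1) = 140. On the right, S_1'(1) = b, so b = 140.

140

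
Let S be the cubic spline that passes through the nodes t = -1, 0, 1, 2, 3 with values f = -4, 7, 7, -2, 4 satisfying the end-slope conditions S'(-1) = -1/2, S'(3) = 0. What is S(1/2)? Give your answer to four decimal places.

9.5257

Write M_i for S''(x_i). With h_i = 1, 1, 1, 1 and divided differences Δ_i = 11, 0, -9, 6, the continuity of S' gives the tridiagonal system
  1·M_0 + 4·M_1 + 1·M_2 = 6(Δ_1 - Δ_0) = -66
  1·M_1 + 4·M_2 + 1·M_3 = 6(Δ_2 - Δ_1) = -54
  1·M_2 + 4·M_3 + 1·M_4 = 6(Δ_3 - Δ_2) = 90
Clamped end conditions give two more equations: 2h_0·M_0 + h_0·M_1 = 6(Δ_0 - S'(-1)) = 69 and h_3·M_3 + 2h_3·M_4 = 6(S'(3) - Δ_3) = -36.
Hence M_0 = 2605/56, M_1 = -673/28, M_2 = -131/8, M_3 = 995/28, M_4 = -2003/56.
On [0, 1], S(t) = 7 + 1203/112·t - 673/56·t² + 143/112·t³.
With t = 1/2: S(1/2) = 8535/896.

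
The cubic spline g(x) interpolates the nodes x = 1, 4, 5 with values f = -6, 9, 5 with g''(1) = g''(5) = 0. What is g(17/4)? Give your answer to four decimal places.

Put σ_i = g'' at the i-th knot. Here h = (3, 1) and Δ = (5, -4), so the interior equations h_(i-1)·σ_(i-1) + 2(h_(i-1)+h_i)·σ_i + h_i·σ_(i+1) = 6(Δ_i − Δ_(i-1)) read
  3·σ_0 + 8·σ_1 + 1·σ_2 = 6(Δ_1 - Δ_0) = -54
Natural end conditions: σ_0 = σ_2 = 0.
Solving: σ_0 = 0, σ_1 = -27/4, σ_2 = 0.
On [4, 5], g(x) = 9 - 7/4·(x - 4) - 27/8·(x - 4)² + 9/8·(x - 4)³.
With (x - 4) = 1/4: g(17/4) = 4285/512.

8.3691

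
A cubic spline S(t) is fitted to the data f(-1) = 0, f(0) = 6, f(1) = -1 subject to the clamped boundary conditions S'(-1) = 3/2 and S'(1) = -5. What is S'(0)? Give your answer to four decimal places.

Let M_i = S''(x_i). Step sizes h_i = 1, 1; slopes of the chords Δ_i = (y_(i+1) - y_i)/h_i = 6, -7.
  1·M_0 + 4·M_1 + 1·M_2 = 6(Δ_1 - Δ_0) = -78
Clamped end conditions give two more equations: 2h_0·M_0 + h_0·M_1 = 6(Δ_0 - S'(-1)) = 27 and h_1·M_1 + 2h_1·M_2 = 6(S'(1) - Δ_1) = 12.
Hence M_0 = 119/4, M_1 = -65/2, M_2 = 89/4.
On [0, 1], S'(t) = b_1 + 2c_1·t + 3d_1·t² with b_1 = Δ_1 - h_1(2M_1 + M_2)/6 = 1/8, c_1 = M_1/2 = -65/4, d_1 = (M_2 - M_1)/(6h_1) = 73/8. So S'(0) = 1/8.

0.1250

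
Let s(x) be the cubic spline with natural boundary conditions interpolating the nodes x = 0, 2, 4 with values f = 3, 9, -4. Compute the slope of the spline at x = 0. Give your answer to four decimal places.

5.3750

Write m_i for s''(x_i). With h_i = 2, 2 and divided differences Δ_i = 3, -13/2, the continuity of s' gives the tridiagonal system
  2·m_0 + 8·m_1 + 2·m_2 = 6(Δ_1 - Δ_0) = -57
Natural end conditions: m_0 = m_2 = 0.
Solving: m_0 = 0, m_1 = -57/8, m_2 = 0.
On [0, 2], s'(x) = b_0 + 2c_0·x + 3d_0·x² with b_0 = Δ_0 - h_0(2m_0 + m_1)/6 = 43/8, c_0 = m_0/2 = 0, d_0 = (m_1 - m_0)/(6h_0) = -19/32. So s'(0) = 43/8.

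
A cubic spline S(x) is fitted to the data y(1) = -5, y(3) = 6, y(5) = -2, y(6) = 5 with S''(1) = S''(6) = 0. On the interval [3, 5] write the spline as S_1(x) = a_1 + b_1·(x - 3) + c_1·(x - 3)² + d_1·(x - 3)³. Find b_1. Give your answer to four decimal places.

-1.6818

Let M_i = S''(x_i). Step sizes h_i = 2, 2, 1; slopes of the chords Δ_i = (y_(i+1) - y_i)/h_i = 11/2, -4, 7.
  2·M_0 + 8·M_1 + 2·M_2 = 6(Δ_1 - Δ_0) = -57
  2·M_1 + 6·M_2 + 1·M_3 = 6(Δ_2 - Δ_1) = 66
Natural end conditions: M_0 = M_3 = 0.
Forward elimination and back-substitution give M_0 = 0, M_1 = -237/22, M_2 = 321/22, M_3 = 0.
On [3, 5], with S_1(x) = a_1 + b_1·(x - 3) + c_1·(x - 3)² + d_1·(x - 3)³: c_1 = M_1/2 = -237/44, d_1 = (M_2 - M_1)/(6h_1) = 93/44, b_1 = Δ_1 - h_1(2M_1 + M_2)/6 = -37/22.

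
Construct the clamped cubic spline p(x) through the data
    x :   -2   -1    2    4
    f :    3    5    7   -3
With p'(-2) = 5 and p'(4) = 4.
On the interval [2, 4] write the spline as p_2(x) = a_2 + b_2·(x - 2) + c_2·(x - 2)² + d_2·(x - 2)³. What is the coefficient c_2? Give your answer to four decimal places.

-3.9359

Let M_i = p''(x_i). Step sizes h_i = 1, 3, 2; slopes of the chords Δ_i = (y_(i+1) - y_i)/h_i = 2, 2/3, -5.
  1·M_0 + 8·M_1 + 3·M_2 = 6(Δ_1 - Δ_0) = -8
  3·M_1 + 10·M_2 + 2·M_3 = 6(Δ_2 - Δ_1) = -34
Clamped end conditions give two more equations: 2h_0·M_0 + h_0·M_1 = 6(Δ_0 - p'(-2)) = -18 and h_2·M_2 + 2h_2·M_3 = 6(p'(4) - Δ_2) = 54.
Solving the tridiagonal system: M_0 = -415/39, M_1 = 128/39, M_2 = -307/39, M_3 = 680/39.
On [2, 4], with p_2(x) = a_2 + b_2·(x - 2) + c_2·(x - 2)² + d_2·(x - 2)³: c_2 = M_2/2 = -307/78, d_2 = (M_3 - M_2)/(6h_2) = 329/156, b_2 = Δ_2 - h_2(2M_2 + M_3)/6 = -217/39.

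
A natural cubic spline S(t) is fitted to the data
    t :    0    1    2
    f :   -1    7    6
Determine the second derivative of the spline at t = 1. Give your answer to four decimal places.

-13.5000

With σ_i denoting the second derivative at x_i, h_i = 1, 1, and Δ_i = (y_(i+1) − y_i)/h_i = 8, -1:
  1·σ_0 + 4·σ_1 + 1·σ_2 = 6(Δ_1 - Δ_0) = -54
Natural end conditions: σ_0 = σ_2 = 0.
Hence σ_0 = 0, σ_1 = -27/2, σ_2 = 0.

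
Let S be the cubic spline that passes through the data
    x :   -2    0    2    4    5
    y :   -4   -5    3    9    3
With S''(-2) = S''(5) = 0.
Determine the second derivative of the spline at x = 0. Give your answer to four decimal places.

Let M_i = S''(x_i). Step sizes h_i = 2, 2, 2, 1; slopes of the chords Δ_i = (y_(i+1) - y_i)/h_i = -1/2, 4, 3, -6.
  2·M_0 + 8·M_1 + 2·M_2 = 6(Δ_1 - Δ_0) = 27
  2·M_1 + 8·M_2 + 2·M_3 = 6(Δ_2 - Δ_1) = -6
  2·M_2 + 6·M_3 + 1·M_4 = 6(Δ_3 - Δ_2) = -54
Natural end conditions: M_0 = M_4 = 0.
Solving: M_0 = 0, M_1 = 261/82, M_2 = 63/82, M_3 = -759/82, M_4 = 0.

3.1829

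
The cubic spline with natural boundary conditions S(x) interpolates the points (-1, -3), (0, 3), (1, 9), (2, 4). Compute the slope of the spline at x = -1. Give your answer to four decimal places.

Put m_i = S'' at the i-th knot. Here h = (1, 1, 1) and Δ = (6, 6, -5), so the interior equations h_(i-1)·m_(i-1) + 2(h_(i-1)+h_i)·m_i + h_i·m_(i+1) = 6(Δ_i − Δ_(i-1)) read
  1·m_0 + 4·m_1 + 1·m_2 = 6(Δ_1 - Δ_0) = 0
  1·m_1 + 4·m_2 + 1·m_3 = 6(Δ_2 - Δ_1) = -66
Natural end conditions: m_0 = m_3 = 0.
Hence m_0 = 0, m_1 = 22/5, m_2 = -88/5, m_3 = 0.
On [-1, 0], S'(x) = b_0 + 2c_0·(x + 1) + 3d_0·(x + 1)² with b_0 = Δ_0 - h_0(2m_0 + m_1)/6 = 79/15, c_0 = m_0/2 = 0, d_0 = (m_1 - m_0)/(6h_0) = 11/15. So S'(-1) = 79/15.

5.2667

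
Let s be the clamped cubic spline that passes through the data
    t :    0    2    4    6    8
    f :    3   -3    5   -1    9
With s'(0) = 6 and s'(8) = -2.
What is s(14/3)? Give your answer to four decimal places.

Let σ_i = s''(x_i). Step sizes h_i = 2, 2, 2, 2; slopes of the chords Δ_i = (y_(i+1) - y_i)/h_i = -3, 4, -3, 5.
  2·σ_0 + 8·σ_1 + 2·σ_2 = 6(Δ_1 - Δ_0) = 42
  2·σ_1 + 8·σ_2 + 2·σ_3 = 6(Δ_2 - Δ_1) = -42
  2·σ_2 + 8·σ_3 + 2·σ_4 = 6(Δ_3 - Δ_2) = 48
Clamped end conditions give two more equations: 2h_0·σ_0 + h_0·σ_1 = 6(Δ_0 - s'(0)) = -54 and h_3·σ_3 + 2h_3·σ_4 = 6(s'(8) - Δ_3) = -42.
Hence σ_0 = -161/8, σ_1 = 53/4, σ_2 = -95/8, σ_3 = 53/4, σ_4 = -137/8.
On [4, 6], s(t) = 5 + 1/2·(t - 4) - 95/16·(t - 4)² + 67/32·(t - 4)³.
With (t - 4) = 2/3: s(14/3) = 179/54.

3.3148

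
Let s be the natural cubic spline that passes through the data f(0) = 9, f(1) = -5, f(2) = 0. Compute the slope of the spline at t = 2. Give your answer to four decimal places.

9.7500

With M_i denoting the second derivative at x_i, h_i = 1, 1, and Δ_i = (y_(i+1) − y_i)/h_i = -14, 5:
  1·M_0 + 4·M_1 + 1·M_2 = 6(Δ_1 - Δ_0) = 114
Natural end conditions: M_0 = M_2 = 0.
Solving the tridiagonal system: M_0 = 0, M_1 = 57/2, M_2 = 0.
On [1, 2], s'(t) = b_1 + 2c_1·(t - 1) + 3d_1·(t - 1)² with b_1 = Δ_1 - h_1(2M_1 + M_2)/6 = -9/2, c_1 = M_1/2 = 57/4, d_1 = (M_2 - M_1)/(6h_1) = -19/4. So s'(2) = 39/4.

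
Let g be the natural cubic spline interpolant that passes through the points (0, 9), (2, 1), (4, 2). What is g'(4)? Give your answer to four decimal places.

Write M_i for g''(x_i). With h_i = 2, 2 and divided differences Δ_i = -4, 1/2, the continuity of g' gives the tridiagonal system
  2·M_0 + 8·M_1 + 2·M_2 = 6(Δ_1 - Δ_0) = 27
Natural end conditions: M_0 = M_2 = 0.
Hence M_0 = 0, M_1 = 27/8, M_2 = 0.
On [2, 4], g'(t) = b_1 + 2c_1·(t - 2) + 3d_1·(t - 2)² with b_1 = Δ_1 - h_1(2M_1 + M_2)/6 = -7/4, c_1 = M_1/2 = 27/16, d_1 = (M_2 - M_1)/(6h_1) = -9/32. So g'(4) = 13/8.

1.6250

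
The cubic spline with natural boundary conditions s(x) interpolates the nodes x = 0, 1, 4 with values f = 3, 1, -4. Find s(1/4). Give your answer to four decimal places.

Write m_i for s''(x_i). With h_i = 1, 3 and divided differences Δ_i = -2, -5/3, the continuity of s' gives the tridiagonal system
  1·m_0 + 8·m_1 + 3·m_2 = 6(Δ_1 - Δ_0) = 2
Natural end conditions: m_0 = m_2 = 0.
Forward elimination and back-substitution give m_0 = 0, m_1 = 1/4, m_2 = 0.
On [0, 1], s(x) = 3 - 49/24·x + 0·x² + 1/24·x³.
With x = 1/4: s(1/4) = 1275/512.

2.4902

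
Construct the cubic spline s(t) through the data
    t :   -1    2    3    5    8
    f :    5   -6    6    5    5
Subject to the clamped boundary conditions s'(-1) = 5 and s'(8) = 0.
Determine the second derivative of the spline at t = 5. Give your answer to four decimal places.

Let m_i = s''(x_i). Step sizes h_i = 3, 1, 2, 3; slopes of the chords Δ_i = (y_(i+1) - y_i)/h_i = -11/3, 12, -1/2, 0.
  3·m_0 + 8·m_1 + 1·m_2 = 6(Δ_1 - Δ_0) = 94
  1·m_1 + 6·m_2 + 2·m_3 = 6(Δ_2 - Δ_1) = -75
  2·m_2 + 10·m_3 + 3·m_4 = 6(Δ_3 - Δ_2) = 3
Clamped end conditions give two more equations: 2h_0·m_0 + h_0·m_1 = 6(Δ_0 - s'(-1)) = -52 and h_3·m_3 + 2h_3·m_4 = 6(s'(8) - Δ_3) = 0.
Solving the tridiagonal system: m_0 = -7621/396, m_1 = 4189/198, m_2 = -6937/396, m_3 = 443/99, m_4 = -443/198.

4.4747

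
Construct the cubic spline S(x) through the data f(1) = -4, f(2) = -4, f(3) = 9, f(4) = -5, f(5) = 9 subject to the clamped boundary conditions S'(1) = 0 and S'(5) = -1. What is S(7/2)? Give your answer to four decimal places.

Write σ_i for S''(x_i). With h_i = 1, 1, 1, 1 and divided differences Δ_i = 0, 13, -14, 14, the continuity of S' gives the tridiagonal system
  1·σ_0 + 4·σ_1 + 1·σ_2 = 6(Δ_1 - Δ_0) = 78
  1·σ_1 + 4·σ_2 + 1·σ_3 = 6(Δ_2 - Δ_1) = -162
  1·σ_2 + 4·σ_3 + 1·σ_4 = 6(Δ_3 - Δ_2) = 168
Clamped end conditions give two more equations: 2h_0·σ_0 + h_0·σ_1 = 6(Δ_0 - S'(1)) = 0 and h_3·σ_3 + 2h_3·σ_4 = 6(S'(5) - Δ_3) = -90.
Hence σ_0 = -299/14, σ_1 = 299/7, σ_2 = -143/2, σ_3 = 569/7, σ_4 = -1199/14.
On [3, 4], S(x) = 9 - 26/7·(x - 3) - 143/4·(x - 3)² + 713/28·(x - 3)³.
With (x - 3) = 1/2: S(7/2) = 311/224.

1.3884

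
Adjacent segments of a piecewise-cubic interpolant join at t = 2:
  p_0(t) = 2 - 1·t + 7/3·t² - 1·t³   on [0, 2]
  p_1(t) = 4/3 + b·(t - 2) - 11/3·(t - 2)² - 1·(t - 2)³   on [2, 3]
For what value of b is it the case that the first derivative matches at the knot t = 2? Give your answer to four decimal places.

p_0'(t) = -1 + 14/3·t - 3·t², so p_0'(2) = -11/3. On the right, p_1'(2) = b, so b = -11/3.

-3.6667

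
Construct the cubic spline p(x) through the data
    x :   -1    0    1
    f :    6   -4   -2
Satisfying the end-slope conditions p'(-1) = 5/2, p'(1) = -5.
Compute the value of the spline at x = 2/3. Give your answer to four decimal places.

Let M_i = p''(x_i). Step sizes h_i = 1, 1; slopes of the chords Δ_i = (y_(i+1) - y_i)/h_i = -10, 2.
  1·M_0 + 4·M_1 + 1·M_2 = 6(Δ_1 - Δ_0) = 72
Clamped end conditions give two more equations: 2h_0·M_0 + h_0·M_1 = 6(Δ_0 - p'(-1)) = -75 and h_1·M_1 + 2h_1·M_2 = 6(p'(1) - Δ_1) = -42.
Hence M_0 = -237/4, M_1 = 87/2, M_2 = -171/4.
On [0, 1], p(x) = -4 - 43/8·x + 87/4·x² - 115/8·x³.
With x = 2/3: p(2/3) = -235/108.

-2.1759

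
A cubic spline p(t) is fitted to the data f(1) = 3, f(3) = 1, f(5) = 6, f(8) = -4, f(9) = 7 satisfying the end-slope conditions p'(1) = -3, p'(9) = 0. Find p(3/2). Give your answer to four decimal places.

1.6019

With M_i denoting the second derivative at x_i, h_i = 2, 2, 3, 1, and Δ_i = (y_(i+1) − y_i)/h_i = -1, 5/2, -10/3, 11:
  2·M_0 + 8·M_1 + 2·M_2 = 6(Δ_1 - Δ_0) = 21
  2·M_1 + 10·M_2 + 3·M_3 = 6(Δ_2 - Δ_1) = -35
  3·M_2 + 8·M_3 + 1·M_4 = 6(Δ_3 - Δ_2) = 86
Clamped end conditions give two more equations: 2h_0·M_0 + h_0·M_1 = 6(Δ_0 - p'(1)) = 12 and h_3·M_3 + 2h_3·M_4 = 6(p'(9) - Δ_3) = -66.
Solving: M_0 = 121/288, M_1 = 743/144, M_2 = -3041/288, M_3 = 2893/144, M_4 = -12397/288.
On [1, 3], p(t) = 3 - 3·(t - 1) + 121/576·(t - 1)² + 455/1152·(t - 1)³.
With (t - 1) = 1/2: p(3/2) = 4921/3072.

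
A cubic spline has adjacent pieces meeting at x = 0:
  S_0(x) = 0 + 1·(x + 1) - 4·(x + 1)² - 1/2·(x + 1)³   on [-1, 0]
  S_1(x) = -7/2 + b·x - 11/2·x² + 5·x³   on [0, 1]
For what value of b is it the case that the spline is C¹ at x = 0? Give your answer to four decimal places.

S_0'(x) = 1 - 8·(x + 1) - 3/2·(x + 1)², so S_0'(0) = -17/2. On the right, S_1'(0) = b, so b = -17/2.

-8.5000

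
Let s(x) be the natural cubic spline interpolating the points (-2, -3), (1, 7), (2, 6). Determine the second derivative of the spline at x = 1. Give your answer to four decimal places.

-3.2500

Put M_i = s'' at the i-th knot. Here h = (3, 1) and Δ = (10/3, -1), so the interior equations h_(i-1)·M_(i-1) + 2(h_(i-1)+h_i)·M_i + h_i·M_(i+1) = 6(Δ_i − Δ_(i-1)) read
  3·M_0 + 8·M_1 + 1·M_2 = 6(Δ_1 - Δ_0) = -26
Natural end conditions: M_0 = M_2 = 0.
Forward elimination and back-substitution give M_0 = 0, M_1 = -13/4, M_2 = 0.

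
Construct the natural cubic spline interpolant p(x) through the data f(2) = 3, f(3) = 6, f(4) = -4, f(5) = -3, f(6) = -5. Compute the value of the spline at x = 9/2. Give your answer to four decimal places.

-4.4241

Put M_i = p'' at the i-th knot. Here h = (1, 1, 1, 1) and Δ = (3, -10, 1, -2), so the interior equations h_(i-1)·M_(i-1) + 2(h_(i-1)+h_i)·M_i + h_i·M_(i+1) = 6(Δ_i − Δ_(i-1)) read
  1·M_0 + 4·M_1 + 1·M_2 = 6(Δ_1 - Δ_0) = -78
  1·M_1 + 4·M_2 + 1·M_3 = 6(Δ_2 - Δ_1) = 66
  1·M_2 + 4·M_3 + 1·M_4 = 6(Δ_3 - Δ_2) = -18
Natural end conditions: M_0 = M_4 = 0.
Hence M_0 = 0, M_1 = -363/14, M_2 = 180/7, M_3 = -153/14, M_4 = 0.
On [4, 5], p(x) = -4 - 23/4·(x - 4) + 90/7·(x - 4)² - 171/28·(x - 4)³.
With (x - 4) = 1/2: p(9/2) = -991/224.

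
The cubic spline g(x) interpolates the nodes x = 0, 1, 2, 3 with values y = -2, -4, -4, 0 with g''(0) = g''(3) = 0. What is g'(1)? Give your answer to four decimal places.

-1.4667

Let M_i = g''(x_i). Step sizes h_i = 1, 1, 1; slopes of the chords Δ_i = (y_(i+1) - y_i)/h_i = -2, 0, 4.
  1·M_0 + 4·M_1 + 1·M_2 = 6(Δ_1 - Δ_0) = 12
  1·M_1 + 4·M_2 + 1·M_3 = 6(Δ_2 - Δ_1) = 24
Natural end conditions: M_0 = M_3 = 0.
Hence M_0 = 0, M_1 = 8/5, M_2 = 28/5, M_3 = 0.
On [1, 2], g'(x) = b_1 + 2c_1·(x - 1) + 3d_1·(x - 1)² with b_1 = Δ_1 - h_1(2M_1 + M_2)/6 = -22/15, c_1 = M_1/2 = 4/5, d_1 = (M_2 - M_1)/(6h_1) = 2/3. So g'(1) = -22/15.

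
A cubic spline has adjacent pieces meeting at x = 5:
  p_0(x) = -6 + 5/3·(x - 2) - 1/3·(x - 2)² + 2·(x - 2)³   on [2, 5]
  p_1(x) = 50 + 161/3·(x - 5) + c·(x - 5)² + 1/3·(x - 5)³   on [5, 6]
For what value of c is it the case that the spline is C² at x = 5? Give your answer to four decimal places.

17.6667

p_0''(x) = -2/3 + 12·(x - 2), so p_0''(5) = 106/3. On the right, p_1''(5) = 2c, so c = 53/3.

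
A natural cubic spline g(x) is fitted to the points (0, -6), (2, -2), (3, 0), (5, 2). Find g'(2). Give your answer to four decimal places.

2.1143

Let m_i = g''(x_i). Step sizes h_i = 2, 1, 2; slopes of the chords Δ_i = (y_(i+1) - y_i)/h_i = 2, 2, 1.
  2·m_0 + 6·m_1 + 1·m_2 = 6(Δ_1 - Δ_0) = 0
  1·m_1 + 6·m_2 + 2·m_3 = 6(Δ_2 - Δ_1) = -6
Natural end conditions: m_0 = m_3 = 0.
Forward elimination and back-substitution give m_0 = 0, m_1 = 6/35, m_2 = -36/35, m_3 = 0.
On [2, 3], g'(x) = b_1 + 2c_1·(x - 2) + 3d_1·(x - 2)² with b_1 = Δ_1 - h_1(2m_1 + m_2)/6 = 74/35, c_1 = m_1/2 = 3/35, d_1 = (m_2 - m_1)/(6h_1) = -1/5. So g'(2) = 74/35.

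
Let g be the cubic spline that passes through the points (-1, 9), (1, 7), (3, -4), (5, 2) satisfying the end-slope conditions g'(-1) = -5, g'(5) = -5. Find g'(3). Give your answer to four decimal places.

0.3000

Let M_i = g''(x_i). Step sizes h_i = 2, 2, 2; slopes of the chords Δ_i = (y_(i+1) - y_i)/h_i = -1, -11/2, 3.
  2·M_0 + 8·M_1 + 2·M_2 = 6(Δ_1 - Δ_0) = -27
  2·M_1 + 8·M_2 + 2·M_3 = 6(Δ_2 - Δ_1) = 51
Clamped end conditions give two more equations: 2h_0·M_0 + h_0·M_1 = 6(Δ_0 - g'(-1)) = 24 and h_2·M_2 + 2h_2·M_3 = 6(g'(5) - Δ_2) = -48.
Solving: M_0 = 107/10, M_1 = -47/5, M_2 = 67/5, M_3 = -187/10.
On [3, 5], g'(x) = b_2 + 2c_2·(x - 3) + 3d_2·(x - 3)² with b_2 = Δ_2 - h_2(2M_2 + M_3)/6 = 3/10, c_2 = M_2/2 = 67/10, d_2 = (M_3 - M_2)/(6h_2) = -107/40. So g'(3) = 3/10.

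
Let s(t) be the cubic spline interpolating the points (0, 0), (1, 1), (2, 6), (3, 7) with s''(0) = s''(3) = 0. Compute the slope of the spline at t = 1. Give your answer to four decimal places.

With σ_i denoting the second derivative at x_i, h_i = 1, 1, 1, and Δ_i = (y_(i+1) − y_i)/h_i = 1, 5, 1:
  1·σ_0 + 4·σ_1 + 1·σ_2 = 6(Δ_1 - Δ_0) = 24
  1·σ_1 + 4·σ_2 + 1·σ_3 = 6(Δ_2 - Δ_1) = -24
Natural end conditions: σ_0 = σ_3 = 0.
Solving the tridiagonal system: σ_0 = 0, σ_1 = 8, σ_2 = -8, σ_3 = 0.
On [1, 2], s'(t) = b_1 + 2c_1·(t - 1) + 3d_1·(t - 1)² with b_1 = Δ_1 - h_1(2σ_1 + σ_2)/6 = 11/3, c_1 = σ_1/2 = 4, d_1 = (σ_2 - σ_1)/(6h_1) = -8/3. So s'(1) = 11/3.

3.6667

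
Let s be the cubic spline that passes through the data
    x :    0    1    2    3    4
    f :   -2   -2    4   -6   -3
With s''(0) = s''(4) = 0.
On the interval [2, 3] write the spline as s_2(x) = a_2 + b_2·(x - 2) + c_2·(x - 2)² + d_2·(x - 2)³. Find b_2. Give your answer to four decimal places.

-2.8750

With m_i denoting the second derivative at x_i, h_i = 1, 1, 1, 1, and Δ_i = (y_(i+1) − y_i)/h_i = 0, 6, -10, 3:
  1·m_0 + 4·m_1 + 1·m_2 = 6(Δ_1 - Δ_0) = 36
  1·m_1 + 4·m_2 + 1·m_3 = 6(Δ_2 - Δ_1) = -96
  1·m_2 + 4·m_3 + 1·m_4 = 6(Δ_3 - Δ_2) = 78
Natural end conditions: m_0 = m_4 = 0.
Hence m_0 = 0, m_1 = 501/28, m_2 = -249/7, m_3 = 795/28, m_4 = 0.
On [2, 3], with s_2(x) = a_2 + b_2·(x - 2) + c_2·(x - 2)² + d_2·(x - 2)³: c_2 = m_2/2 = -249/14, d_2 = (m_3 - m_2)/(6h_2) = 597/56, b_2 = Δ_2 - h_2(2m_2 + m_3)/6 = -23/8.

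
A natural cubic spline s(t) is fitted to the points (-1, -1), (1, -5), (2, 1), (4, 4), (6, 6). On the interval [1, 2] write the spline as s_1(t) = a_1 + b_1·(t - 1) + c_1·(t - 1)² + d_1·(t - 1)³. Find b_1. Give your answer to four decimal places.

Put M_i = s'' at the i-th knot. Here h = (2, 1, 2, 2) and Δ = (-2, 6, 3/2, 1), so the interior equations h_(i-1)·M_(i-1) + 2(h_(i-1)+h_i)·M_i + h_i·M_(i+1) = 6(Δ_i − Δ_(i-1)) read
  2·M_0 + 6·M_1 + 1·M_2 = 6(Δ_1 - Δ_0) = 48
  1·M_1 + 6·M_2 + 2·M_3 = 6(Δ_2 - Δ_1) = -27
  2·M_2 + 8·M_3 + 2·M_4 = 6(Δ_3 - Δ_2) = -3
Natural end conditions: M_0 = M_4 = 0.
Hence M_0 = 0, M_1 = 1161/128, M_2 = -411/64, M_3 = 315/256, M_4 = 0.
On [1, 2], with s_1(t) = a_1 + b_1·(t - 1) + c_1·(t - 1)² + d_1·(t - 1)³: c_1 = M_1/2 = 1161/256, d_1 = (M_2 - M_1)/(6h_1) = -661/256, b_1 = Δ_1 - h_1(2M_1 + M_2)/6 = 259/64.

4.0469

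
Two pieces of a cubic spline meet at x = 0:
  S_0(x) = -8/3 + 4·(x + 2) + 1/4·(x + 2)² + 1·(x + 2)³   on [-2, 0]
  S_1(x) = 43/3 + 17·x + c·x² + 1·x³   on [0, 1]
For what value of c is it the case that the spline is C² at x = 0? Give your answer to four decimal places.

S_0''(x) = 1/2 + 6·(x + 2), so S_0''(0) = 25/2. On the right, S_1''(0) = 2c, so c = 25/4.

6.2500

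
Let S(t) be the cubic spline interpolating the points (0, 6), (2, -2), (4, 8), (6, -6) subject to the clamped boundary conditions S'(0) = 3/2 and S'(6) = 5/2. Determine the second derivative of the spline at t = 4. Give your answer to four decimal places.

-18.7667

Let M_i = S''(x_i). Step sizes h_i = 2, 2, 2; slopes of the chords Δ_i = (y_(i+1) - y_i)/h_i = -4, 5, -7.
  2·M_0 + 8·M_1 + 2·M_2 = 6(Δ_1 - Δ_0) = 54
  2·M_1 + 8·M_2 + 2·M_3 = 6(Δ_2 - Δ_1) = -72
Clamped end conditions give two more equations: 2h_0·M_0 + h_0·M_1 = 6(Δ_0 - S'(0)) = -33 and h_2·M_2 + 2h_2·M_3 = 6(S'(6) - Δ_2) = 57.
Solving the tridiagonal system: M_0 = -479/30, M_1 = 463/30, M_2 = -563/30, M_3 = 709/30.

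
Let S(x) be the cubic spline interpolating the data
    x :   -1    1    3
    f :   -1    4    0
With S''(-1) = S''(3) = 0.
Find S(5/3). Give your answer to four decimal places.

Let M_i = S''(x_i). Step sizes h_i = 2, 2; slopes of the chords Δ_i = (y_(i+1) - y_i)/h_i = 5/2, -2.
  2·M_0 + 8·M_1 + 2·M_2 = 6(Δ_1 - Δ_0) = -27
Natural end conditions: M_0 = M_2 = 0.
Hence M_0 = 0, M_1 = -27/8, M_2 = 0.
On [1, 3], S(x) = 4 + 1/4·(x - 1) - 27/16·(x - 1)² + 9/32·(x - 1)³.
With (x - 1) = 2/3: S(5/3) = 7/2.

3.5000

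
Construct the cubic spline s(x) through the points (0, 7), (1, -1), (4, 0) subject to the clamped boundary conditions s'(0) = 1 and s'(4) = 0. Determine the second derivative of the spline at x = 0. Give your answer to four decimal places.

Let M_i = s''(x_i). Step sizes h_i = 1, 3; slopes of the chords Δ_i = (y_(i+1) - y_i)/h_i = -8, 1/3.
  1·M_0 + 8·M_1 + 3·M_2 = 6(Δ_1 - Δ_0) = 50
Clamped end conditions give two more equations: 2h_0·M_0 + h_0·M_1 = 6(Δ_0 - s'(0)) = -54 and h_1·M_1 + 2h_1·M_2 = 6(s'(4) - Δ_1) = -2.
Solving the tridiagonal system: M_0 = -67/2, M_1 = 13, M_2 = -41/6.

-33.5000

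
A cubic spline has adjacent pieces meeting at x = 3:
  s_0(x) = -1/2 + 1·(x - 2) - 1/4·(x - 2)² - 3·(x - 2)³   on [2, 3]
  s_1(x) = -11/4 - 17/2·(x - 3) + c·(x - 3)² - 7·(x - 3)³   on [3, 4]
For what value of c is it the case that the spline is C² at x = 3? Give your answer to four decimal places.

s_0''(x) = -1/2 - 18·(x - 2), so s_0''(3) = -37/2. On the right, s_1''(3) = 2c, so c = -37/4.

-9.2500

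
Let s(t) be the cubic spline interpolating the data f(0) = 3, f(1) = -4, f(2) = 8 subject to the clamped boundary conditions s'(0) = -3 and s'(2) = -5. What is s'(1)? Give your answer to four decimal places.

Let M_i = s''(x_i). Step sizes h_i = 1, 1; slopes of the chords Δ_i = (y_(i+1) - y_i)/h_i = -7, 12.
  1·M_0 + 4·M_1 + 1·M_2 = 6(Δ_1 - Δ_0) = 114
Clamped end conditions give two more equations: 2h_0·M_0 + h_0·M_1 = 6(Δ_0 - s'(0)) = -24 and h_1·M_1 + 2h_1·M_2 = 6(s'(2) - Δ_1) = -102.
Solving: M_0 = -83/2, M_1 = 59, M_2 = -161/2.
On [1, 2], s'(t) = b_1 + 2c_1·(t - 1) + 3d_1·(t - 1)² with b_1 = Δ_1 - h_1(2M_1 + M_2)/6 = 23/4, c_1 = M_1/2 = 59/2, d_1 = (M_2 - M_1)/(6h_1) = -93/4. So s'(1) = 23/4.

5.7500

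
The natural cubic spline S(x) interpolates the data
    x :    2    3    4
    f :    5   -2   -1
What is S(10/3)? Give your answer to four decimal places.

-2.4074

With σ_i denoting the second derivative at x_i, h_i = 1, 1, and Δ_i = (y_(i+1) − y_i)/h_i = -7, 1:
  1·σ_0 + 4·σ_1 + 1·σ_2 = 6(Δ_1 - Δ_0) = 48
Natural end conditions: σ_0 = σ_2 = 0.
Solving the tridiagonal system: σ_0 = 0, σ_1 = 12, σ_2 = 0.
On [3, 4], S(x) = -2 - 3·(x - 3) + 6·(x - 3)² - 2·(x - 3)³.
With (x - 3) = 1/3: S(10/3) = -65/27.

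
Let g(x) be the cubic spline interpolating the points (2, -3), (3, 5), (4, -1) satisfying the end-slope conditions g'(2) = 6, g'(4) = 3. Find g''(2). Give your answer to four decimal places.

Let M_i = g''(x_i). Step sizes h_i = 1, 1; slopes of the chords Δ_i = (y_(i+1) - y_i)/h_i = 8, -6.
  1·M_0 + 4·M_1 + 1·M_2 = 6(Δ_1 - Δ_0) = -84
Clamped end conditions give two more equations: 2h_0·M_0 + h_0·M_1 = 6(Δ_0 - g'(2)) = 12 and h_1·M_1 + 2h_1·M_2 = 6(g'(4) - Δ_1) = 54.
Solving the tridiagonal system: M_0 = 51/2, M_1 = -39, M_2 = 93/2.

25.5000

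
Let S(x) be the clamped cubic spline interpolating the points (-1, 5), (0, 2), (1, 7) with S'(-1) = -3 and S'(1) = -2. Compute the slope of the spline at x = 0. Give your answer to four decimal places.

2.7500

With σ_i denoting the second derivative at x_i, h_i = 1, 1, and Δ_i = (y_(i+1) − y_i)/h_i = -3, 5:
  1·σ_0 + 4·σ_1 + 1·σ_2 = 6(Δ_1 - Δ_0) = 48
Clamped end conditions give two more equations: 2h_0·σ_0 + h_0·σ_1 = 6(Δ_0 - S'(-1)) = 0 and h_1·σ_1 + 2h_1·σ_2 = 6(S'(1) - Δ_1) = -42.
Solving the tridiagonal system: σ_0 = -23/2, σ_1 = 23, σ_2 = -65/2.
On [0, 1], S'(x) = b_1 + 2c_1·x + 3d_1·x² with b_1 = Δ_1 - h_1(2σ_1 + σ_2)/6 = 11/4, c_1 = σ_1/2 = 23/2, d_1 = (σ_2 - σ_1)/(6h_1) = -37/4. So S'(0) = 11/4.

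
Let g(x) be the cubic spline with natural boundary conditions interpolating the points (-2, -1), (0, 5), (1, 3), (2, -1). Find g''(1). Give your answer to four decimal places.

With M_i denoting the second derivative at x_i, h_i = 2, 1, 1, and Δ_i = (y_(i+1) − y_i)/h_i = 3, -2, -4:
  2·M_0 + 6·M_1 + 1·M_2 = 6(Δ_1 - Δ_0) = -30
  1·M_1 + 4·M_2 + 1·M_3 = 6(Δ_2 - Δ_1) = -12
Natural end conditions: M_0 = M_3 = 0.
Solving the tridiagonal system: M_0 = 0, M_1 = -108/23, M_2 = -42/23, M_3 = 0.

-1.8261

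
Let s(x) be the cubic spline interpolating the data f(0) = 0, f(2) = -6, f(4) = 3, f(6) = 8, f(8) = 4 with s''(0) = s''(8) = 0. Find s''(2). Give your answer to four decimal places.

6.2143

Let M_i = s''(x_i). Step sizes h_i = 2, 2, 2, 2; slopes of the chords Δ_i = (y_(i+1) - y_i)/h_i = -3, 9/2, 5/2, -2.
  2·M_0 + 8·M_1 + 2·M_2 = 6(Δ_1 - Δ_0) = 45
  2·M_1 + 8·M_2 + 2·M_3 = 6(Δ_2 - Δ_1) = -12
  2·M_2 + 8·M_3 + 2·M_4 = 6(Δ_3 - Δ_2) = -27
Natural end conditions: M_0 = M_4 = 0.
Solving: M_0 = 0, M_1 = 87/14, M_2 = -33/14, M_3 = -39/14, M_4 = 0.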